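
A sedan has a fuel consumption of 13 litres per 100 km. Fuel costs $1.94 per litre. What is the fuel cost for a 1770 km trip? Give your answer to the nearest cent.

Fuel = 13 L/100 km × 1770 km / 100 = 230.1 L
Cost = 230.1 L × $1.94/L = $446.39

$446.39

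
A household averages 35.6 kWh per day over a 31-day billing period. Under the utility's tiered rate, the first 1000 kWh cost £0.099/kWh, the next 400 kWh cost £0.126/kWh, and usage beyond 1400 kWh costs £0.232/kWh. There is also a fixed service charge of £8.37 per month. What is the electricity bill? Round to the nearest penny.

Usage = 35.6 kWh/day × 31 days = 1103.6 kWh
First 1000 kWh × £0.099 = £99.00
Next 103.6 kWh × £0.126 = £13.05
Remaining tier: 0 kWh (not reached)
Energy charge = £112.05; + service £8.37 = £120.42

£120.42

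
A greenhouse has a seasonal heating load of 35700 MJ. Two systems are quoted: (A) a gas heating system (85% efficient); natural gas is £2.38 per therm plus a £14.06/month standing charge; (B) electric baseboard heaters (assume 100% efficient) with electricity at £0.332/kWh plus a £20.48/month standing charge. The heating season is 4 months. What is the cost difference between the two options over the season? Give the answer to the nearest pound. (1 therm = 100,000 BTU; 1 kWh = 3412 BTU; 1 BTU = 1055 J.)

Heat load = 35700 MJ = 35,700,000,000 J / 1055 = 33,838,863 BTU
Gas: input = 33,838,863 / 0.85 = 39,810,427 BTU = 398.1 therm → 398.1 × £2.38 = £947.49; + 4 × £14.06 standing = £1,003.73
Electric: 33,838,863 BTU / 3412 = 9,918 kWh → × £0.332 = £3,292.64; + 4 × £20.48 standing = £3,374.56
Difference = |£1,003.73 − £3,374.56| = £2,370.84 ≈ £2371

£2371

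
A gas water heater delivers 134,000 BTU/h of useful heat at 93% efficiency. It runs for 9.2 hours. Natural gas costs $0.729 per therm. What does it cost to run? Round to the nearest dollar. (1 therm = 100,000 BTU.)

Heat delivered = 134,000 BTU/h × 9.2 h = 1,232,800 BTU
Gas input = 1,232,800 / 0.93 = 1,325,591 BTU
= 1,325,591 / 100,000 = 13.26 therm
Cost = 13.26 × $0.729/therm = $9.66 ≈ $10

$10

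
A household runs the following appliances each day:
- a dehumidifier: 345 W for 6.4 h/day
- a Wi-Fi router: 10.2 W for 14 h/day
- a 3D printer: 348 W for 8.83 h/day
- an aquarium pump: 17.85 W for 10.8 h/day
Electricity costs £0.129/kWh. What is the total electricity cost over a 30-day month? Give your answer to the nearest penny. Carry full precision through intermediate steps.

dehumidifier: 345 W × 6.4 h × 30 d = 66,240 Wh = 66.24 kWh
Wi-Fi router: 10.2 W × 14 h × 30 d = 4,284 Wh = 4.284 kWh
3D printer: 348 W × 8.83 h × 30 d = 92,185 Wh = 92.19 kWh
aquarium pump: 17.85 W × 10.8 h × 30 d = 5,783 Wh = 5.783 kWh
Total energy = 66.24 + 4.284 + 92.19 + 5.783 = 168.5 kWh
Cost = 168.5 kWh × £0.129 = £21.74

£21.74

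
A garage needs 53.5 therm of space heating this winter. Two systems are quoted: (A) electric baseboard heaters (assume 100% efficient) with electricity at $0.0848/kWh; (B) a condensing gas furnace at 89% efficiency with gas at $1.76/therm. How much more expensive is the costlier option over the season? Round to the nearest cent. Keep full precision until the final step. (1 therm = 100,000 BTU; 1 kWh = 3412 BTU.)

Heat load = 53.5 therm × 100,000 = 5,350,000 BTU
Gas: input = 5,350,000 / 0.89 = 6,011,236 BTU = 60.11 therm → 60.11 × $1.76 = $105.80
Electric: 5,350,000 BTU / 3412 = 1,568 kWh → × $0.0848 = $132.97
Difference = |$105.80 − $132.97| = $27.17

$27.17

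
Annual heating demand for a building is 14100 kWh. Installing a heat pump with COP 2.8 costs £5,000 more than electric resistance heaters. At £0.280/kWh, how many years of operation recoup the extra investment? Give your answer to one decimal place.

Resistance: 14100 kWh × £0.280 = £3,948.00/yr
Heat pump: 14100 / 2.8 = 5036 kWh in → × £0.280 = £1,410.00/yr
Annual savings = £2,538.00
Payback = £5,000 / £2,538.00 = 1.97 years

2.0 years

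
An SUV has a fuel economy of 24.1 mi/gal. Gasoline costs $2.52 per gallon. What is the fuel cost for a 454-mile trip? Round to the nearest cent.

$47.47

Fuel = 454 mi / 24.1 mpg = 18.84 gal
Cost = 18.84 gal × $2.52/gal = $47.47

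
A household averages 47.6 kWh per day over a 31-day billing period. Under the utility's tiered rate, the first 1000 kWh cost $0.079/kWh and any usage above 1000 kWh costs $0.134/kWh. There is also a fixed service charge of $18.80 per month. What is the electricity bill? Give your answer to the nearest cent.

Usage = 47.6 kWh/day × 31 days = 1475.6 kWh
First 1000 kWh × $0.079 = $79.00
Remaining 475.6 kWh × $0.134 = $63.73
Energy charge = $142.73; + service $18.80 = $161.53

$161.53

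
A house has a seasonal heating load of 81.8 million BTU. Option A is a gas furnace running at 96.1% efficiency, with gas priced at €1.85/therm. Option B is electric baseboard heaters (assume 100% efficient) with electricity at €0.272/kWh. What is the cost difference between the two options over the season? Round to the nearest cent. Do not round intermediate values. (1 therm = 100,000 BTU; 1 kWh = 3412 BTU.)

Heat load = 81.8 × 10⁶ BTU = 81,800,000 BTU
Gas: input = 81,800,000 / 0.961 = 85,119,667 BTU = 851.2 therm → 851.2 × €1.85 = €1,574.71
Electric: 81,800,000 BTU / 3412 = 23,970 kWh → × €0.272 = €6,520.98
Difference = |€1,574.71 − €6,520.98| = €4,946.27

€4946.27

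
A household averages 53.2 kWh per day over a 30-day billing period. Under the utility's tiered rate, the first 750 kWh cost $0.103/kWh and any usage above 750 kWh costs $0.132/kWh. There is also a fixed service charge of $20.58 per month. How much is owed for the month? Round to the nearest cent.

$209.50

Usage = 53.2 kWh/day × 30 days = 1596 kWh
First 750 kWh × $0.103 = $77.25
Remaining 846 kWh × $0.132 = $111.67
Energy charge = $188.92; + service $20.58 = $209.50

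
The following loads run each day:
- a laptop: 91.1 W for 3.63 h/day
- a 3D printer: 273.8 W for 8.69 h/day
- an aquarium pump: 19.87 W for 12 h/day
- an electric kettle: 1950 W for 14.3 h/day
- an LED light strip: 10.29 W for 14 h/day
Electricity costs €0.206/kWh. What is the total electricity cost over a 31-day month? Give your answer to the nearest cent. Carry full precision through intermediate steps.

laptop: 91.1 W × 3.63 h × 31 d = 10,251 Wh = 10.25 kWh
3D printer: 273.8 W × 8.69 h × 31 d = 73,759 Wh = 73.76 kWh
aquarium pump: 19.87 W × 12 h × 31 d = 7,392 Wh = 7.392 kWh
electric kettle: 1950 W × 14.3 h × 31 d = 864,435 Wh = 864.4 kWh
LED light strip: 10.29 W × 14 h × 31 d = 4,466 Wh = 4.466 kWh
Total energy = 10.25 + 73.76 + 7.392 + 864.4 + 4.466 = 960.3 kWh
Cost = 960.3 kWh × €0.206 = €197.82

€197.82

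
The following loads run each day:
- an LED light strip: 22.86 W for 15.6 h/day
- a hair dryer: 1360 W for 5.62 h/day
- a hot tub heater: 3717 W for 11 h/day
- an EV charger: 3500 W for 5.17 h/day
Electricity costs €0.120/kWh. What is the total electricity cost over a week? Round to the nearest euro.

LED light strip: 22.86 W × 15.6 h × 7 d = 2,496 Wh = 2.496 kWh
hair dryer: 1360 W × 5.62 h × 7 d = 53,502 Wh = 53.5 kWh
hot tub heater: 3717 W × 11 h × 7 d = 286,209 Wh = 286.2 kWh
EV charger: 3500 W × 5.17 h × 7 d = 126,665 Wh = 126.7 kWh
Total energy = 2.496 + 53.5 + 286.2 + 126.7 = 468.9 kWh
Cost = 468.9 kWh × €0.120 = €56.26 ≈ €56

€56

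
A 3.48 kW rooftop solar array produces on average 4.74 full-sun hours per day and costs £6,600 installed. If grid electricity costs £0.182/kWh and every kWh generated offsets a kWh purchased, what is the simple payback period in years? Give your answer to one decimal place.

6.0 years

Daily generation = 3.48 kW × 4.74 h = 16.5 kWh
Annual generation = 16.5 × 365 = 6020.7 kWh
Annual savings = 6020.7 × £0.182 = £1,095.78
Payback = £6,600 / £1,095.78 = 6.02 years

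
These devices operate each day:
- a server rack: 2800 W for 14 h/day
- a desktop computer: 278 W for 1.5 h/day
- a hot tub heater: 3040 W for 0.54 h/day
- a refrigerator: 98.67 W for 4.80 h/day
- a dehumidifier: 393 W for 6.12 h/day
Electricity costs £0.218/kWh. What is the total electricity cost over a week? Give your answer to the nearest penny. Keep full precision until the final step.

server rack: 2800 W × 14 h × 7 d = 274,400 Wh = 274.4 kWh
desktop computer: 278 W × 1.5 h × 7 d = 2,919 Wh = 2.919 kWh
hot tub heater: 3040 W × 0.54 h × 7 d = 11,491 Wh = 11.49 kWh
refrigerator: 98.67 W × 4.80 h × 7 d = 3,315 Wh = 3.315 kWh
dehumidifier: 393 W × 6.12 h × 7 d = 16,836 Wh = 16.84 kWh
Total energy = 274.4 + 2.919 + 11.49 + 3.315 + 16.84 = 309 kWh
Cost = 309 kWh × £0.218 = £67.35

£67.35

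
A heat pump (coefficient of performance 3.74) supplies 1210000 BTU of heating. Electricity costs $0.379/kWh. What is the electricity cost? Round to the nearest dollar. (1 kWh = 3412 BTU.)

Heat delivered = 1,210,000 BTU / 3412 = 354.6 kWh
Electrical input = 354.6 kWh / 3.74 = 94.82 kWh
Cost = 94.82 × $0.379/kWh = $35.94 ≈ $36

$36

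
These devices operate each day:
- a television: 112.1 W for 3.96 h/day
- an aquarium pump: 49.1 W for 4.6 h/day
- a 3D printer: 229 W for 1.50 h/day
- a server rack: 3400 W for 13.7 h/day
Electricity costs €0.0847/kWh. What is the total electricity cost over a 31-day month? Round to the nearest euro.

€125

television: 112.1 W × 3.96 h × 31 d = 13,761 Wh = 13.76 kWh
aquarium pump: 49.1 W × 4.6 h × 31 d = 7,002 Wh = 7.002 kWh
3D printer: 229 W × 1.50 h × 31 d = 10,648 Wh = 10.65 kWh
server rack: 3400 W × 13.7 h × 31 d = 1,443,980 Wh = 1,444 kWh
Total energy = 13.76 + 7.002 + 10.65 + 1,444 = 1,475 kWh
Cost = 1,475 kWh × €0.0847 = €124.97 ≈ €125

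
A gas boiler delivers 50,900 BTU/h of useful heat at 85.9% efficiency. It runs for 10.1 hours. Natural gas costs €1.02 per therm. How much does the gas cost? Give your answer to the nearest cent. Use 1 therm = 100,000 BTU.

€6.10

Heat delivered = 50,900 BTU/h × 10.1 h = 514,090 BTU
Gas input = 514,090 / 0.859 = 598,475 BTU
= 598,475 / 100,000 = 5.985 therm
Cost = 5.985 × €1.02/therm = €6.10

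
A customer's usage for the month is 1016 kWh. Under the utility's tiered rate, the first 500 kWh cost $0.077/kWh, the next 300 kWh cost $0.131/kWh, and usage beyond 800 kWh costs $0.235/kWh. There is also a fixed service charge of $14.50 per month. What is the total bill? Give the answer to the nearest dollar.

First 500 kWh × $0.077 = $38.50
Next 300 kWh × $0.131 = $39.30
Remaining 216 kWh × $0.235 = $50.76
Energy charge = $128.56; + service $14.50 = $143.06 ≈ $143

$143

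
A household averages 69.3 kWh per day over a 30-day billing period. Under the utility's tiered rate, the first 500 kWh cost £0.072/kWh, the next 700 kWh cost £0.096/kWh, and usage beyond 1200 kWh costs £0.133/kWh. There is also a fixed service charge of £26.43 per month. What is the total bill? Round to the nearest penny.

Usage = 69.3 kWh/day × 30 days = 2079 kWh
First 500 kWh × £0.072 = £36.00
Next 700 kWh × £0.096 = £67.20
Remaining 879 kWh × £0.133 = £116.91
Energy charge = £220.11; + service £26.43 = £246.54

£246.54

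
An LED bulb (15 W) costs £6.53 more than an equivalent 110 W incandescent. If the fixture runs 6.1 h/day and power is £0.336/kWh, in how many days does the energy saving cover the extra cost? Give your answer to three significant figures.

33.5 days

Power saved = 110 − 15 = 95 W
Daily energy saved = 95 W × 6.1 h = 579.5 Wh = 0.5795 kWh
Daily savings = 0.5795 × £0.336 = £0.1947
Payback = £6.53 / £0.1947 per day = 33.54 days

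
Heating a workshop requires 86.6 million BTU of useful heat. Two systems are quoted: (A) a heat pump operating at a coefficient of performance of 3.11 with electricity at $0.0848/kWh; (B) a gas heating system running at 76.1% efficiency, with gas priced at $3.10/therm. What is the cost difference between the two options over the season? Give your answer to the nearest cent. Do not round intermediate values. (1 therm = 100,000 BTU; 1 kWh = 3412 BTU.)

$2835.67

Heat load = 86.6 × 10⁶ BTU = 86,600,000 BTU
Gas: input = 86,600,000 / 0.761 = 113,797,635 BTU = 1,138 therm → 1,138 × $3.10 = $3,527.73
Heat pump: 86,600,000 BTU / 3412 = 25,380 kWh heat; / 3.11 = 8,161 kWh in → × $0.0848 = $692.06
Difference = |$3,527.73 − $692.06| = $2,835.67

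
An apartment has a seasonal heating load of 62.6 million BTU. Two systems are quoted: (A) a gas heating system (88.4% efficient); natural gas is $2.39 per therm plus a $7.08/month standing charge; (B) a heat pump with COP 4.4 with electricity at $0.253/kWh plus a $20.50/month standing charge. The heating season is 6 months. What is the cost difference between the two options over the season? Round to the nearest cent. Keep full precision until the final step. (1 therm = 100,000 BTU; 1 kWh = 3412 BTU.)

$556.99

Heat load = 62.6 × 10⁶ BTU = 62,600,000 BTU
Gas: input = 62,600,000 / 0.884 = 70,814,480 BTU = 708.1 therm → 708.1 × $2.39 = $1,692.47; + 6 × $7.08 standing = $1,734.95
Heat pump: 62,600,000 BTU / 3412 = 18,350 kWh heat; / 4.4 = 4,170 kWh in → × $0.253 = $1,054.95; + 6 × $20.50 standing = $1,177.95
Difference = |$1,734.95 − $1,177.95| = $556.99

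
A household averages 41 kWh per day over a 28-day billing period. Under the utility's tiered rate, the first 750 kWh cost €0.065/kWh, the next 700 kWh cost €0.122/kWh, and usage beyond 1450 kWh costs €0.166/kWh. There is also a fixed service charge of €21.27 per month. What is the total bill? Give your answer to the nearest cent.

Usage = 41 kWh/day × 28 days = 1148 kWh
First 750 kWh × €0.065 = €48.75
Next 398 kWh × €0.122 = €48.56
Remaining tier: 0 kWh (not reached)
Energy charge = €97.31; + service €21.27 = €118.58

€118.58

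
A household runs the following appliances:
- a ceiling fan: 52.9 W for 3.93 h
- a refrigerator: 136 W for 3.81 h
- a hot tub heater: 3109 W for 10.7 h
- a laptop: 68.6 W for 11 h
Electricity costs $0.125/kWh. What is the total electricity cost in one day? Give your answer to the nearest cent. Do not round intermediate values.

ceiling fan: 52.9 W × 3.93 h = 208 Wh = 0.2079 kWh
refrigerator: 136 W × 3.81 h = 518 Wh = 0.5182 kWh
hot tub heater: 3109 W × 10.7 h = 33,266 Wh = 33.27 kWh
laptop: 68.6 W × 11 h = 755 Wh = 0.7546 kWh
Total energy = 0.2079 + 0.5182 + 33.27 + 0.7546 = 34.75 kWh
Cost = 34.75 kWh × $0.125 = $4.34

$4.34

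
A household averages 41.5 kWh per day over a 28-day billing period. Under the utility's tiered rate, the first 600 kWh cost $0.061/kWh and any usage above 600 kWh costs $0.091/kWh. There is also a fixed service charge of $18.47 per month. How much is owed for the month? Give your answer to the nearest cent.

$106.21

Usage = 41.5 kWh/day × 28 days = 1162 kWh
First 600 kWh × $0.061 = $36.60
Remaining 562 kWh × $0.091 = $51.14
Energy charge = $87.74; + service $18.47 = $106.21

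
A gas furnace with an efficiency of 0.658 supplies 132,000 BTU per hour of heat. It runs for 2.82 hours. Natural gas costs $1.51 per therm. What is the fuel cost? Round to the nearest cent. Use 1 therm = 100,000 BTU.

$8.54

Heat delivered = 132,000 BTU/h × 2.82 h = 372,240 BTU
Gas input = 372,240 / 0.658 = 565,714 BTU
= 565,714 / 100,000 = 5.657 therm
Cost = 5.657 × $1.51/therm = $8.54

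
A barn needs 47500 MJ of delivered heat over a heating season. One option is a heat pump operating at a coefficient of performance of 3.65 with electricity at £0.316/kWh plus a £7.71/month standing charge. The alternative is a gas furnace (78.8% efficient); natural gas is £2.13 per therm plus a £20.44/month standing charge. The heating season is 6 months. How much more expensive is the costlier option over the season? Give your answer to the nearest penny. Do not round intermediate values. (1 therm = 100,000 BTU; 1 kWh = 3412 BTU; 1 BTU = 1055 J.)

Heat load = 47500 MJ = 47,500,000,000 J / 1055 = 45,023,697 BTU
Gas: input = 45,023,697 / 0.788 = 57,136,671 BTU = 571.4 therm → 571.4 × £2.13 = £1,217.01; + 6 × £20.44 standing = £1,339.65
Heat pump: 45,023,697 BTU / 3412 = 13,200 kWh heat; / 3.65 = 3,615 kWh in → × £0.316 = £1,142.42; + 6 × £7.71 standing = £1,188.68
Difference = |£1,339.65 − £1,188.68| = £150.97

£150.97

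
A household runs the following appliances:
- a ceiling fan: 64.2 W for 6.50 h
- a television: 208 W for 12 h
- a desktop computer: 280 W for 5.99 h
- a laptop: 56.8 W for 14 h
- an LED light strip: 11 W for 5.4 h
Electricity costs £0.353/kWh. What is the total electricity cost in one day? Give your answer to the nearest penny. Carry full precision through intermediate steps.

£1.92

ceiling fan: 64.2 W × 6.50 h = 417 Wh = 0.4173 kWh
television: 208 W × 12 h = 2,496 Wh = 2.496 kWh
desktop computer: 280 W × 5.99 h = 1,677 Wh = 1.677 kWh
laptop: 56.8 W × 14 h = 795 Wh = 0.7952 kWh
LED light strip: 11 W × 5.4 h = 59 Wh = 0.0594 kWh
Total energy = 0.4173 + 2.496 + 1.677 + 0.7952 + 0.0594 = 5.445 kWh
Cost = 5.445 kWh × £0.353 = £1.92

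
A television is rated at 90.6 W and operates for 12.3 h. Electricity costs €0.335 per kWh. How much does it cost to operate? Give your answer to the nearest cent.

€0.37

Energy = 90.6 W × 12.3 h = 1,114 Wh = 1.114 kWh
Cost = 1.114 kWh × €0.335/kWh = €0.37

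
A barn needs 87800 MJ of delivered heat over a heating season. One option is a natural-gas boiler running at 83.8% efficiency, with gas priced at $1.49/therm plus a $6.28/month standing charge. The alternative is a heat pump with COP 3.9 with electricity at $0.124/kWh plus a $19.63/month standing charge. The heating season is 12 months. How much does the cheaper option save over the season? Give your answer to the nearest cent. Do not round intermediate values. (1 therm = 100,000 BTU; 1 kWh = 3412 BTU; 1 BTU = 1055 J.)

$544.02

Heat load = 87800 MJ = 87,800,000,000 J / 1055 = 83,222,749 BTU
Gas: input = 83,222,749 / 0.838 = 99,311,156 BTU = 993.1 therm → 993.1 × $1.49 = $1,479.74; + 12 × $6.28 standing = $1,555.10
Heat pump: 83,222,749 BTU / 3412 = 24,390 kWh heat; / 3.9 = 6,254 kWh in → × $0.124 = $775.51; + 12 × $19.63 standing = $1,011.07
Difference = |$1,555.10 − $1,011.07| = $544.02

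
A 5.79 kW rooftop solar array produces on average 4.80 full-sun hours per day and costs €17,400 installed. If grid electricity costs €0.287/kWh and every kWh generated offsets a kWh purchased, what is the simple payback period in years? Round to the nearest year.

Daily generation = 5.79 kW × 4.80 h = 27.79 kWh
Annual generation = 27.79 × 365 = 10144 kWh
Annual savings = 10144 × €0.287 = €2,911.35
Payback = €17,400 / €2,911.35 = 5.98 years

6 years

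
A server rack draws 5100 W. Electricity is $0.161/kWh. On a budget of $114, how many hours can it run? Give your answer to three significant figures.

139 h

Energy budget = $114 / $0.161 per kWh = 708.1 kWh = 708,075 Wh
Runtime = 708,075 Wh / 5100 W = 138.8 h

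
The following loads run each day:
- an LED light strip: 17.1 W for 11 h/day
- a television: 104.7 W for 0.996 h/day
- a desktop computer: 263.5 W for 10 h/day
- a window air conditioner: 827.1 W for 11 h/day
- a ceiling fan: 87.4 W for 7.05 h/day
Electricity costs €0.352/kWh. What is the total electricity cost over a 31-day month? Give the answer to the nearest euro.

LED light strip: 17.1 W × 11 h × 31 d = 5,831 Wh = 5.831 kWh
television: 104.7 W × 0.996 h × 31 d = 3,233 Wh = 3.233 kWh
desktop computer: 263.5 W × 10 h × 31 d = 81,685 Wh = 81.69 kWh
window air conditioner: 827.1 W × 11 h × 31 d = 282,041 Wh = 282 kWh
ceiling fan: 87.4 W × 7.05 h × 31 d = 19,101 Wh = 19.1 kWh
Total energy = 5.831 + 3.233 + 81.69 + 282 + 19.1 = 391.9 kWh
Cost = 391.9 kWh × €0.352 = €137.95 ≈ €138

€138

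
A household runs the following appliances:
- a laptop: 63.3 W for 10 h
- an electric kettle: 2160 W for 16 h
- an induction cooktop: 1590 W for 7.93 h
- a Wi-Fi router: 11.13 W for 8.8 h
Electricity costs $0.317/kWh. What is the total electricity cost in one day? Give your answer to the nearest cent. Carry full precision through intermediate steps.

laptop: 63.3 W × 10 h = 633 Wh = 0.633 kWh
electric kettle: 2160 W × 16 h = 34,560 Wh = 34.56 kWh
induction cooktop: 1590 W × 7.93 h = 12,609 Wh = 12.61 kWh
Wi-Fi router: 11.13 W × 8.8 h = 98 Wh = 0.09794 kWh
Total energy = 0.633 + 34.56 + 12.61 + 0.09794 = 47.9 kWh
Cost = 47.9 kWh × $0.317 = $15.18

$15.18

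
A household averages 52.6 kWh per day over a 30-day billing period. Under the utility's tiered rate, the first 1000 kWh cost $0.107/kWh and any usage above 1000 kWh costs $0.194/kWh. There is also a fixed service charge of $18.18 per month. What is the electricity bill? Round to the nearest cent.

$237.31

Usage = 52.6 kWh/day × 30 days = 1578 kWh
First 1000 kWh × $0.107 = $107.00
Remaining 578 kWh × $0.194 = $112.13
Energy charge = $219.13; + service $18.18 = $237.31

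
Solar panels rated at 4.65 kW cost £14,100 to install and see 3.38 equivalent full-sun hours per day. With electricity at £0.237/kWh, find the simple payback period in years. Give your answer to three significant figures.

Daily generation = 4.65 kW × 3.38 h = 15.72 kWh
Annual generation = 15.72 × 365 = 5736.7 kWh
Annual savings = 5736.7 × £0.237 = £1,359.60
Payback = £14,100 / £1,359.60 = 10.4 years

10.4 years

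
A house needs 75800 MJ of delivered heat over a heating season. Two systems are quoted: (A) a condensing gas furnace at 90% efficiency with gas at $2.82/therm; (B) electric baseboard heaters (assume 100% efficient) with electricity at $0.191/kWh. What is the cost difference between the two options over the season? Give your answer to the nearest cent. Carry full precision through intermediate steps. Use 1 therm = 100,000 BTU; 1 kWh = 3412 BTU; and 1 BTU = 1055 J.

$1770.74

Heat load = 75800 MJ = 75,800,000,000 J / 1055 = 71,848,341 BTU
Gas: input = 71,848,341 / 0.90 = 79,831,490 BTU = 798.3 therm → 798.3 × $2.82 = $2,251.25
Electric: 71,848,341 BTU / 3412 = 21,060 kWh → × $0.191 = $4,021.99
Difference = |$2,251.25 − $4,021.99| = $1,770.74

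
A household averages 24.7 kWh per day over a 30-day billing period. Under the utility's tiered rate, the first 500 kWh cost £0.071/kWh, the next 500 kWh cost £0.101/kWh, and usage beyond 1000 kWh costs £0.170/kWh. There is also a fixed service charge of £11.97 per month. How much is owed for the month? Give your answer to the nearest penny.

£71.81

Usage = 24.7 kWh/day × 30 days = 741 kWh
First 500 kWh × £0.071 = £35.50
Next 241 kWh × £0.101 = £24.34
Remaining tier: 0 kWh (not reached)
Energy charge = £59.84; + service £11.97 = £71.81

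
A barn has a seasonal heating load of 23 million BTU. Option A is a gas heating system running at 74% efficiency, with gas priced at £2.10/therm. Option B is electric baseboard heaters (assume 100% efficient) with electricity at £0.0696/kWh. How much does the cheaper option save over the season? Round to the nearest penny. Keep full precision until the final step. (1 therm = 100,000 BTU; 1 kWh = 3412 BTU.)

Heat load = 23 × 10⁶ BTU = 23,000,000 BTU
Gas: input = 23,000,000 / 0.74 = 31,081,081 BTU = 310.8 therm → 310.8 × £2.10 = £652.70
Electric: 23,000,000 BTU / 3412 = 6,741 kWh → × £0.0696 = £469.17
Difference = |£652.70 − £469.17| = £183.54

£183.54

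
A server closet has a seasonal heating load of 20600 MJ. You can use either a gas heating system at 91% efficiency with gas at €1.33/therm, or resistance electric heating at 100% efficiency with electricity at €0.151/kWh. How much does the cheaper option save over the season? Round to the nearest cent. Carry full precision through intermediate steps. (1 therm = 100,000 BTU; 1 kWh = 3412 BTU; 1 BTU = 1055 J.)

€578.76

Heat load = 20600 MJ = 20,600,000,000 J / 1055 = 19,526,066 BTU
Gas: input = 19,526,066 / 0.91 = 21,457,216 BTU = 214.6 therm → 214.6 × €1.33 = €285.38
Electric: 19,526,066 BTU / 3412 = 5,723 kWh → × €0.151 = €864.14
Difference = |€285.38 − €864.14| = €578.76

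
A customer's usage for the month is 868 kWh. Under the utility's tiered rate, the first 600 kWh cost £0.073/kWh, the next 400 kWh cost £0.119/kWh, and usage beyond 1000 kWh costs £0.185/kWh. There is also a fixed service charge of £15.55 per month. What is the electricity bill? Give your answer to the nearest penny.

First 600 kWh × £0.073 = £43.80
Next 268 kWh × £0.119 = £31.89
Remaining tier: 0 kWh (not reached)
Energy charge = £75.69; + service £15.55 = £91.24

£91.24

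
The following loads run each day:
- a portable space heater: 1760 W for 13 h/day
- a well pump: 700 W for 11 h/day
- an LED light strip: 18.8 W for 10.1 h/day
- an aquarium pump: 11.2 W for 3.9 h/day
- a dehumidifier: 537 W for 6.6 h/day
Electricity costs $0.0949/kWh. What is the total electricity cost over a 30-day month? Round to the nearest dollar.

portable space heater: 1760 W × 13 h × 30 d = 686,400 Wh = 686.4 kWh
well pump: 700 W × 11 h × 30 d = 231,000 Wh = 231 kWh
LED light strip: 18.8 W × 10.1 h × 30 d = 5,696 Wh = 5.696 kWh
aquarium pump: 11.2 W × 3.9 h × 30 d = 1,310 Wh = 1.31 kWh
dehumidifier: 537 W × 6.6 h × 30 d = 106,326 Wh = 106.3 kWh
Total energy = 686.4 + 231 + 5.696 + 1.31 + 106.3 = 1,031 kWh
Cost = 1,031 kWh × $0.0949 = $97.82 ≈ $98

$98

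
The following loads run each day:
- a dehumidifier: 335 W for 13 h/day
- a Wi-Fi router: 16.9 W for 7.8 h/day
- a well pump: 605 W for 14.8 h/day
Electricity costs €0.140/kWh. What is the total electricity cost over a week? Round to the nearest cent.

€13.17

dehumidifier: 335 W × 13 h × 7 d = 30,485 Wh = 30.48 kWh
Wi-Fi router: 16.9 W × 7.8 h × 7 d = 923 Wh = 0.9227 kWh
well pump: 605 W × 14.8 h × 7 d = 62,678 Wh = 62.68 kWh
Total energy = 30.48 + 0.9227 + 62.68 = 94.09 kWh
Cost = 94.09 kWh × €0.140 = €13.17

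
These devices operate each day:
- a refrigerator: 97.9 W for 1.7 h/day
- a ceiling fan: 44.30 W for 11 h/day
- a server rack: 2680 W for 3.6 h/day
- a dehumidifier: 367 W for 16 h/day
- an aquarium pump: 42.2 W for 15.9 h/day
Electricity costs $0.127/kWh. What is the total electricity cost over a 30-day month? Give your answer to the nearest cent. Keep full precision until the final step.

refrigerator: 97.9 W × 1.7 h × 30 d = 4,993 Wh = 4.993 kWh
ceiling fan: 44.30 W × 11 h × 30 d = 14,619 Wh = 14.62 kWh
server rack: 2680 W × 3.6 h × 30 d = 289,440 Wh = 289.4 kWh
dehumidifier: 367 W × 16 h × 30 d = 176,160 Wh = 176.2 kWh
aquarium pump: 42.2 W × 15.9 h × 30 d = 20,129 Wh = 20.13 kWh
Total energy = 4.993 + 14.62 + 289.4 + 176.2 + 20.13 = 505.3 kWh
Cost = 505.3 kWh × $0.127 = $64.18

$64.18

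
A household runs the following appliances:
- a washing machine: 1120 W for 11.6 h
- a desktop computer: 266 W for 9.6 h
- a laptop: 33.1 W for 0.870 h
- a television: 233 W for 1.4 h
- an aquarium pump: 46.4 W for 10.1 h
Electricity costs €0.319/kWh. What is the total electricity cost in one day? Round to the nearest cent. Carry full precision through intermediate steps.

washing machine: 1120 W × 11.6 h = 12,992 Wh = 12.99 kWh
desktop computer: 266 W × 9.6 h = 2,554 Wh = 2.554 kWh
laptop: 33.1 W × 0.870 h = 29 Wh = 0.0288 kWh
television: 233 W × 1.4 h = 326 Wh = 0.3262 kWh
aquarium pump: 46.4 W × 10.1 h = 469 Wh = 0.4686 kWh
Total energy = 12.99 + 2.554 + 0.0288 + 0.3262 + 0.4686 = 16.37 kWh
Cost = 16.37 kWh × €0.319 = €5.22

€5.22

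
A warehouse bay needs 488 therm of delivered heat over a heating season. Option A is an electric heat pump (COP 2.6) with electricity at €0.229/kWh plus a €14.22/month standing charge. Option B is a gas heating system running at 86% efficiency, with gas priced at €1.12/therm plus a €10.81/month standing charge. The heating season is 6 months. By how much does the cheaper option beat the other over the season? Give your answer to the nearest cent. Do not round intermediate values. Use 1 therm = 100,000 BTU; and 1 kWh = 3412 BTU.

Heat load = 488 therm × 100,000 = 48,800,000 BTU
Gas: input = 48,800,000 / 0.86 = 56,744,186 BTU = 567.4 therm → 567.4 × €1.12 = €635.53; + 6 × €10.81 standing = €700.39
Heat pump: 48,800,000 BTU / 3412 = 14,300 kWh heat; / 2.6 = 5,501 kWh in → × €0.229 = €1,259.72; + 6 × €14.22 standing = €1,345.04
Difference = |€700.39 − €1,345.04| = €644.64

€644.64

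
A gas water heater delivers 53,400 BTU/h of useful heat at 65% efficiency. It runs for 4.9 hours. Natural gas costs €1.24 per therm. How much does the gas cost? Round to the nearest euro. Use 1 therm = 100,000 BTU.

Heat delivered = 53,400 BTU/h × 4.9 h = 261,660 BTU
Gas input = 261,660 / 0.65 = 402,554 BTU
= 402,554 / 100,000 = 4.026 therm
Cost = 4.026 × €1.24/therm = €4.99 ≈ €5

€5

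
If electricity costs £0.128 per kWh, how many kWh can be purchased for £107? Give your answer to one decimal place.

835.9 kWh

£107 / £0.128 per kWh = 835.9 kWh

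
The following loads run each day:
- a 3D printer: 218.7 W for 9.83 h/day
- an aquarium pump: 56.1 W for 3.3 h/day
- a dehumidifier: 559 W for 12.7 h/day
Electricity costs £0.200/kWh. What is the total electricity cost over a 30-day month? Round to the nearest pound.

£57

3D printer: 218.7 W × 9.83 h × 30 d = 64,495 Wh = 64.49 kWh
aquarium pump: 56.1 W × 3.3 h × 30 d = 5,554 Wh = 5.554 kWh
dehumidifier: 559 W × 12.7 h × 30 d = 212,979 Wh = 213 kWh
Total energy = 64.49 + 5.554 + 213 = 283 kWh
Cost = 283 kWh × £0.200 = £56.61 ≈ £57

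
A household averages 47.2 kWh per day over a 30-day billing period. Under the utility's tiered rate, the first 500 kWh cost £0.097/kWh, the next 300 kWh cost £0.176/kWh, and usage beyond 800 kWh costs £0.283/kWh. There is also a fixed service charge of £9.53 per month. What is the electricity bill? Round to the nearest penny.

Usage = 47.2 kWh/day × 30 days = 1416 kWh
First 500 kWh × £0.097 = £48.50
Next 300 kWh × £0.176 = £52.80
Remaining 616 kWh × £0.283 = £174.33
Energy charge = £275.63; + service £9.53 = £285.16

£285.16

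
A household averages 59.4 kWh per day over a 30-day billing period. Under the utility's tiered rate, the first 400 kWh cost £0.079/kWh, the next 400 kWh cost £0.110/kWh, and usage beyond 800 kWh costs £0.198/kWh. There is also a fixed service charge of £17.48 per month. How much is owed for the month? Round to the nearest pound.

£288

Usage = 59.4 kWh/day × 30 days = 1782 kWh
First 400 kWh × £0.079 = £31.60
Next 400 kWh × £0.110 = £44.00
Remaining 982 kWh × £0.198 = £194.44
Energy charge = £270.04; + service £17.48 = £287.52 ≈ £288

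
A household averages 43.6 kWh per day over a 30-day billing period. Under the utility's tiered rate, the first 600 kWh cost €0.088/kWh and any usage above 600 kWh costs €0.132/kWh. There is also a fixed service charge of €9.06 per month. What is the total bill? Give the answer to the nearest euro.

Usage = 43.6 kWh/day × 30 days = 1308 kWh
First 600 kWh × €0.088 = €52.80
Remaining 708 kWh × €0.132 = €93.46
Energy charge = €146.26; + service €9.06 = €155.32 ≈ €155

€155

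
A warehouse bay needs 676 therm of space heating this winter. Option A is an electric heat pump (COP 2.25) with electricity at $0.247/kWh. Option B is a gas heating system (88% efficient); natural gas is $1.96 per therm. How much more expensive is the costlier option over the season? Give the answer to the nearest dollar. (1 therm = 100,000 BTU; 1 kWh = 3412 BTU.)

$669

Heat load = 676 therm × 100,000 = 67,600,000 BTU
Gas: input = 67,600,000 / 0.88 = 76,818,182 BTU = 768.2 therm → 768.2 × $1.96 = $1,505.64
Heat pump: 67,600,000 BTU / 3412 = 19,810 kWh heat; / 2.25 = 8,806 kWh in → × $0.247 = $2,174.96
Difference = |$1,505.64 − $2,174.96| = $669.33 ≈ $669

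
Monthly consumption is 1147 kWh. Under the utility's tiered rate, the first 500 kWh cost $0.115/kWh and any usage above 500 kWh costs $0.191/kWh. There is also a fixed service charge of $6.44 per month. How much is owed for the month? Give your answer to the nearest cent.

$187.52

First 500 kWh × $0.115 = $57.50
Remaining 647 kWh × $0.191 = $123.58
Energy charge = $181.08; + service $6.44 = $187.52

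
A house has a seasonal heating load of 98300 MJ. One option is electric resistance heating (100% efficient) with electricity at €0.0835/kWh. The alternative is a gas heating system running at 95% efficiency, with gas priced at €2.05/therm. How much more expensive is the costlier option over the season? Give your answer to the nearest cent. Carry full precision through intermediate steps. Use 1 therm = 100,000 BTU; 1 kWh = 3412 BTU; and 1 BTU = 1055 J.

€269.60

Heat load = 98300 MJ = 98,300,000,000 J / 1055 = 93,175,355 BTU
Gas: input = 93,175,355 / 0.95 = 98,079,322 BTU = 980.8 therm → 980.8 × €2.05 = €2,010.63
Electric: 93,175,355 BTU / 3412 = 27,310 kWh → × €0.0835 = €2,280.23
Difference = |€2,010.63 − €2,280.23| = €269.60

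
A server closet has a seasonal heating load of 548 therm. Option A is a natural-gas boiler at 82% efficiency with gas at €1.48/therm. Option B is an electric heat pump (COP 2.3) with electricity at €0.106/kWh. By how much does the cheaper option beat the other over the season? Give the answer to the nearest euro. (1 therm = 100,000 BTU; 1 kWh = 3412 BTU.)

€249

Heat load = 548 therm × 100,000 = 54,800,000 BTU
Gas: input = 54,800,000 / 0.82 = 66,829,268 BTU = 668.3 therm → 668.3 × €1.48 = €989.07
Heat pump: 54,800,000 BTU / 3412 = 16,060 kWh heat; / 2.3 = 6,983 kWh in → × €0.106 = €740.20
Difference = |€989.07 − €740.20| = €248.87 ≈ €249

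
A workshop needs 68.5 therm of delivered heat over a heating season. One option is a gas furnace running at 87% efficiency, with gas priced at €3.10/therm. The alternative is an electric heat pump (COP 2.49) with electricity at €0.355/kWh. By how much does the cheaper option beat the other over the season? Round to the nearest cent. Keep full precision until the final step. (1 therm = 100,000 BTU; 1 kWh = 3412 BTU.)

€42.15

Heat load = 68.5 therm × 100,000 = 6,850,000 BTU
Gas: input = 6,850,000 / 0.87 = 7,873,563 BTU = 78.74 therm → 78.74 × €3.10 = €244.08
Heat pump: 6,850,000 BTU / 3412 = 2,008 kWh heat; / 2.49 = 806.3 kWh in → × €0.355 = €286.23
Difference = |€244.08 − €286.23| = €42.15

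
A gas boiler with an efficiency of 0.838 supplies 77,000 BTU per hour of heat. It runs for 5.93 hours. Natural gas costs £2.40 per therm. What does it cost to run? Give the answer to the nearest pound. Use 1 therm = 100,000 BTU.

Heat delivered = 77,000 BTU/h × 5.93 h = 456,610 BTU
Gas input = 456,610 / 0.838 = 544,881 BTU
= 544,881 / 100,000 = 5.449 therm
Cost = 5.449 × £2.40/therm = £13.08 ≈ £13

£13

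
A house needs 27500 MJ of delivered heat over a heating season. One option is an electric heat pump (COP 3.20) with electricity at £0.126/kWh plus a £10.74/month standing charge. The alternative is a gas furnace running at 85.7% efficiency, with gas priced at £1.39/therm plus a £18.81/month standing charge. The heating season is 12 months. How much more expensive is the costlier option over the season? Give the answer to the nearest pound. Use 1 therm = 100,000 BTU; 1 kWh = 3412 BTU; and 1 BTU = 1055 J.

£219

Heat load = 27500 MJ = 27,500,000,000 J / 1055 = 26,066,351 BTU
Gas: input = 26,066,351 / 0.857 = 30,415,812 BTU = 304.2 therm → 304.2 × £1.39 = £422.78; + 12 × £18.81 standing = £648.50
Heat pump: 26,066,351 BTU / 3412 = 7,640 kWh heat; / 3.20 = 2,387 kWh in → × £0.126 = £300.81; + 12 × £10.74 standing = £429.69
Difference = |£648.50 − £429.69| = £218.81 ≈ £219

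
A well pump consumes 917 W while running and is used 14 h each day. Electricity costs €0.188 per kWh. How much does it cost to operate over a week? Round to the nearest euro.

Energy = 917 W × 14 h/day × 7 days = 89,866 Wh = 89.87 kWh
Cost = 89.87 kWh × €0.188/kWh = €16.89 ≈ €17

€17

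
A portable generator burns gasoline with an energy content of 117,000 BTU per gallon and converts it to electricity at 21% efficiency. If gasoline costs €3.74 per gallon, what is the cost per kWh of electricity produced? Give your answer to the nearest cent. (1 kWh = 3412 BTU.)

Electrical output per gallon = 117,000 BTU × 0.21 / 3412 BTU/kWh = 7.201 kWh
Cost per kWh = €3.74 / 7.201 kWh = €0.519

€0.52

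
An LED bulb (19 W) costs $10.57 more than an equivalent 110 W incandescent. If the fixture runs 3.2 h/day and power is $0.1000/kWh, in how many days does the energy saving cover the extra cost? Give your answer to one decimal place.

Power saved = 110 − 19 = 91 W
Daily energy saved = 91 W × 3.2 h = 291.2 Wh = 0.2912 kWh
Daily savings = 0.2912 × $0.1000 = $0.0291
Payback = $10.57 / $0.0291 per day = 363 days

363.0 days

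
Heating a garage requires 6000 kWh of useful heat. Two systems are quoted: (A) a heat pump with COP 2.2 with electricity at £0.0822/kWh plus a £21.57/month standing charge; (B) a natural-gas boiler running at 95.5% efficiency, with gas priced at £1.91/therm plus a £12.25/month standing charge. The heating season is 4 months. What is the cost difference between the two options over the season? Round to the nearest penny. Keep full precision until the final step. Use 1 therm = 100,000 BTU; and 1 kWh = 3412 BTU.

Heat load = 6000 kWh × 3412 = 20,472,000 BTU
Gas: input = 20,472,000 / 0.955 = 21,436,649 BTU = 214.4 therm → 214.4 × £1.91 = £409.44; + 4 × £12.25 standing = £458.44
Heat pump: 20,472,000 BTU / 3412 = 6,000 kWh heat; / 2.2 = 2,727 kWh in → × £0.0822 = £224.18; + 4 × £21.57 standing = £310.46
Difference = |£458.44 − £310.46| = £147.98

£147.98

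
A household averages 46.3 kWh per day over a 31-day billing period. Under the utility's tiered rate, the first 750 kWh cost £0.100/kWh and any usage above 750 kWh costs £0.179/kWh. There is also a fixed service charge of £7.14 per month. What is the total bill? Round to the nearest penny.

£204.81

Usage = 46.3 kWh/day × 31 days = 1435.3 kWh
First 750 kWh × £0.100 = £75.00
Remaining 685.3 kWh × £0.179 = £122.67
Energy charge = £197.67; + service £7.14 = £204.81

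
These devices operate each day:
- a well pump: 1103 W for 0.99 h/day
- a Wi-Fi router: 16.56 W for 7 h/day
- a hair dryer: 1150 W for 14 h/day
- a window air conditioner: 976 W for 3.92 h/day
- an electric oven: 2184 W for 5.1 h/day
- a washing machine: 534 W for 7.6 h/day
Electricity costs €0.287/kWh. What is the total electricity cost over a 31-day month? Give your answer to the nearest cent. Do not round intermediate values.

well pump: 1103 W × 0.99 h × 31 d = 33,851 Wh = 33.85 kWh
Wi-Fi router: 16.56 W × 7 h × 31 d = 3,594 Wh = 3.594 kWh
hair dryer: 1150 W × 14 h × 31 d = 499,100 Wh = 499.1 kWh
window air conditioner: 976 W × 3.92 h × 31 d = 118,604 Wh = 118.6 kWh
electric oven: 2184 W × 5.1 h × 31 d = 345,290 Wh = 345.3 kWh
washing machine: 534 W × 7.6 h × 31 d = 125,810 Wh = 125.8 kWh
Total energy = 33.85 + 3.594 + 499.1 + 118.6 + 345.3 + 125.8 = 1,126 kWh
Cost = 1,126 kWh × €0.287 = €323.23

€323.23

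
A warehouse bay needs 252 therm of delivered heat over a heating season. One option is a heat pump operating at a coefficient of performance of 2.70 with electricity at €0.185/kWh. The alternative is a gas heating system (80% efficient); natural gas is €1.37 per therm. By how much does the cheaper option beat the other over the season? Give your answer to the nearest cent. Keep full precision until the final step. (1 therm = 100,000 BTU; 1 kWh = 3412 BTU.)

€74.51

Heat load = 252 therm × 100,000 = 25,200,000 BTU
Gas: input = 25,200,000 / 0.80 = 31,500,000 BTU = 315 therm → 315 × €1.37 = €431.55
Heat pump: 25,200,000 BTU / 3412 = 7,386 kWh heat; / 2.70 = 2,735 kWh in → × €0.185 = €506.06
Difference = |€431.55 − €506.06| = €74.51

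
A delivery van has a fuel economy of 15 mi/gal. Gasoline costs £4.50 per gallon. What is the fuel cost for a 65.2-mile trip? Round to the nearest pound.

£20

Fuel = 65.2 mi / 15 mpg = 4.347 gal
Cost = 4.347 gal × £4.50/gal = £19.56 ≈ £20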